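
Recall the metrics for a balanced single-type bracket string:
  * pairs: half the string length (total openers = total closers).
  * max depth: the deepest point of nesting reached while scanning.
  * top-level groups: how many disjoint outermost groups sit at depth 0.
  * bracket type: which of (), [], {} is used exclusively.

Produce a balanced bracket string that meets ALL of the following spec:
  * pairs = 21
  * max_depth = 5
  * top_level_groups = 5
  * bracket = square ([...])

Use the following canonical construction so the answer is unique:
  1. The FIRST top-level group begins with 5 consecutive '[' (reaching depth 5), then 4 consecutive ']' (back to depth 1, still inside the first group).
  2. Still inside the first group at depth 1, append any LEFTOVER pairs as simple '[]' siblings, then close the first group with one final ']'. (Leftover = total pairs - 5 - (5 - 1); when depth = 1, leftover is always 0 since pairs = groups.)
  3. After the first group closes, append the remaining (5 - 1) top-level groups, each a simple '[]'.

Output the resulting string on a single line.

Answer: [[[[[]]]][][][][][][][][][][][][]][][][][]

Derivation:
Spec: pairs=21 depth=5 groups=5
Leftover pairs = 21 - 5 - (5-1) = 12
First group: deep chain of depth 5 + 12 sibling pairs
Remaining 4 groups: simple '[]' each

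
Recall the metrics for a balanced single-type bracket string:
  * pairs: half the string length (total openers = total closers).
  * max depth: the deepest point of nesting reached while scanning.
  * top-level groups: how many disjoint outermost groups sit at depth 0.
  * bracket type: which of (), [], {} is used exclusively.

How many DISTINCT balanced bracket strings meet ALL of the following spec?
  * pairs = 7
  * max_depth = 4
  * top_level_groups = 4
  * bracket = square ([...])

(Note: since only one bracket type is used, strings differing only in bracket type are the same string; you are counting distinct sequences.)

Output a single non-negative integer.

Answer: 4

Derivation:
Spec: pairs=7 depth=4 groups=4
Count(depth <= 4) = 48
Count(depth <= 3) = 44
Count(depth == 4) = 48 - 44 = 4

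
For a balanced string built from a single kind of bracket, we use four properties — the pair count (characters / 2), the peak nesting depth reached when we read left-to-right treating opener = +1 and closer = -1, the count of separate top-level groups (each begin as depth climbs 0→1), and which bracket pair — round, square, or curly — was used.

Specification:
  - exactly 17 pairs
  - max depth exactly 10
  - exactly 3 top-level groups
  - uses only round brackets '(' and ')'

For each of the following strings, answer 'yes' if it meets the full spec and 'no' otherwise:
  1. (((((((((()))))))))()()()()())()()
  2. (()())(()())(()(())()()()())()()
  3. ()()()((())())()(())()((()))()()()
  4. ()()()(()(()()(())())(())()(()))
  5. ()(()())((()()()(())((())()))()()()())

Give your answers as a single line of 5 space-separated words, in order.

Answer: yes no no no no

Derivation:
String 1 '(((((((((()))))))))()()()()())()()': depth seq [1 2 3 4 5 6 7 8 9 10 9 8 7 6 5 4 3 2 1 2 1 2 1 2 1 2 1 2 1 0 1 0 1 0]
  -> pairs=17 depth=10 groups=3 -> yes
String 2 '(()())(()())(()(())()()()())()()': depth seq [1 2 1 2 1 0 1 2 1 2 1 0 1 2 1 2 3 2 1 2 1 2 1 2 1 2 1 0 1 0 1 0]
  -> pairs=16 depth=3 groups=5 -> no
String 3 '()()()((())())()(())()((()))()()()': depth seq [1 0 1 0 1 0 1 2 3 2 1 2 1 0 1 0 1 2 1 0 1 0 1 2 3 2 1 0 1 0 1 0 1 0]
  -> pairs=17 depth=3 groups=11 -> no
String 4 '()()()(()(()()(())())(())()(()))': depth seq [1 0 1 0 1 0 1 2 1 2 3 2 3 2 3 4 3 2 3 2 1 2 3 2 1 2 1 2 3 2 1 0]
  -> pairs=16 depth=4 groups=4 -> no
String 5 '()(()())((()()()(())((())()))()()()())': depth seq [1 0 1 2 1 2 1 0 1 2 3 2 3 2 3 2 3 4 3 2 3 4 5 4 3 4 3 2 1 2 1 2 1 2 1 2 1 0]
  -> pairs=19 depth=5 groups=3 -> no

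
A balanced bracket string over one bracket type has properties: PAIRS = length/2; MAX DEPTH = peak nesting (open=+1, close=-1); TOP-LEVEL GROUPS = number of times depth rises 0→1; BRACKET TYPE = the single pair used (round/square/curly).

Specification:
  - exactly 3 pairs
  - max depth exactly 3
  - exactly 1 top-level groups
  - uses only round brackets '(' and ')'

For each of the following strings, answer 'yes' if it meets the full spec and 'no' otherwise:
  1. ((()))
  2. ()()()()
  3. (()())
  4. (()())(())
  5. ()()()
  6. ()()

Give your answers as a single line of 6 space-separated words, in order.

String 1 '((()))': depth seq [1 2 3 2 1 0]
  -> pairs=3 depth=3 groups=1 -> yes
String 2 '()()()()': depth seq [1 0 1 0 1 0 1 0]
  -> pairs=4 depth=1 groups=4 -> no
String 3 '(()())': depth seq [1 2 1 2 1 0]
  -> pairs=3 depth=2 groups=1 -> no
String 4 '(()())(())': depth seq [1 2 1 2 1 0 1 2 1 0]
  -> pairs=5 depth=2 groups=2 -> no
String 5 '()()()': depth seq [1 0 1 0 1 0]
  -> pairs=3 depth=1 groups=3 -> no
String 6 '()()': depth seq [1 0 1 0]
  -> pairs=2 depth=1 groups=2 -> no

Answer: yes no no no no no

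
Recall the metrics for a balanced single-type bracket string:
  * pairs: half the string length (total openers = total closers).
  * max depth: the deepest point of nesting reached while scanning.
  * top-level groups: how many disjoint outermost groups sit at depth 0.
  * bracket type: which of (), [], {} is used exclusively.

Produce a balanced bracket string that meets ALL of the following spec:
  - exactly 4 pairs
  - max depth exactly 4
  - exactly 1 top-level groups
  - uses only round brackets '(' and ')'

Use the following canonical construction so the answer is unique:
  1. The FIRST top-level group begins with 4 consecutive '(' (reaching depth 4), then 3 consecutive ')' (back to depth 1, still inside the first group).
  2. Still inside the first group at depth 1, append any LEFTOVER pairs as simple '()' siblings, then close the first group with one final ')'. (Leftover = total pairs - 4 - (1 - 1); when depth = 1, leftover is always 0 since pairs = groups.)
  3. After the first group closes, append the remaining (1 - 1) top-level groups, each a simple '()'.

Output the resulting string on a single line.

Spec: pairs=4 depth=4 groups=1
Leftover pairs = 4 - 4 - (1-1) = 0
First group: deep chain of depth 4 + 0 sibling pairs
Remaining 0 groups: simple '()' each

Answer: (((())))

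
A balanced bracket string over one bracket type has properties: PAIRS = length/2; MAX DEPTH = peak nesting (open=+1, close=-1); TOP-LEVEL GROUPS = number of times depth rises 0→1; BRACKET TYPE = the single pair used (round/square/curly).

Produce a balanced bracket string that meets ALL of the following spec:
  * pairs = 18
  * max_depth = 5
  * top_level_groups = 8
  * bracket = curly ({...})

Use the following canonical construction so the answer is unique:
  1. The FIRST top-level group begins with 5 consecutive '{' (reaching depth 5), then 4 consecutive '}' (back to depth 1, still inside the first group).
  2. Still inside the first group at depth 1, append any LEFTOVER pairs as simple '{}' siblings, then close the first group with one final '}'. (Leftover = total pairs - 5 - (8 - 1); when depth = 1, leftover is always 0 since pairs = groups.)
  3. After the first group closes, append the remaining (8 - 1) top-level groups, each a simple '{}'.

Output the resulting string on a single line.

Answer: {{{{{}}}}{}{}{}{}{}{}}{}{}{}{}{}{}{}

Derivation:
Spec: pairs=18 depth=5 groups=8
Leftover pairs = 18 - 5 - (8-1) = 6
First group: deep chain of depth 5 + 6 sibling pairs
Remaining 7 groups: simple '{}' each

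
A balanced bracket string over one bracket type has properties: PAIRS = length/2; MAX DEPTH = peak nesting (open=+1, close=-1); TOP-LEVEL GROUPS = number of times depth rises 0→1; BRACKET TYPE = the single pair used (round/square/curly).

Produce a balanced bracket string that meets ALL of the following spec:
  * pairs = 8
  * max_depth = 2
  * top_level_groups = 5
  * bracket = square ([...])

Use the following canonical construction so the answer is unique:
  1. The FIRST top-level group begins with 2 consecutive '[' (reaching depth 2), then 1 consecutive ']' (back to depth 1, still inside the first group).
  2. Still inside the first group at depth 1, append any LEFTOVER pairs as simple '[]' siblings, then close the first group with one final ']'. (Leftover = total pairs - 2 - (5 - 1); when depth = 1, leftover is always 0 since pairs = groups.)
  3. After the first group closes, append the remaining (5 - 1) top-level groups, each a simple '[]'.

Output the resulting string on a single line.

Spec: pairs=8 depth=2 groups=5
Leftover pairs = 8 - 2 - (5-1) = 2
First group: deep chain of depth 2 + 2 sibling pairs
Remaining 4 groups: simple '[]' each

Answer: [[][][]][][][][]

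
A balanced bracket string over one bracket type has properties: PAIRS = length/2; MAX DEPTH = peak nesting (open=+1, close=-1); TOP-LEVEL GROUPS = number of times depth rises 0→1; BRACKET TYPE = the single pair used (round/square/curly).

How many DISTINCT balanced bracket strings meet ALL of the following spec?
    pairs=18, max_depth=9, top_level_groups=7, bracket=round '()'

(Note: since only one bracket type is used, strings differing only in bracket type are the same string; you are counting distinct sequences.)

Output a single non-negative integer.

Spec: pairs=18 depth=9 groups=7
Count(depth <= 9) = 8348809
Count(depth <= 8) = 8333234
Count(depth == 9) = 8348809 - 8333234 = 15575

Answer: 15575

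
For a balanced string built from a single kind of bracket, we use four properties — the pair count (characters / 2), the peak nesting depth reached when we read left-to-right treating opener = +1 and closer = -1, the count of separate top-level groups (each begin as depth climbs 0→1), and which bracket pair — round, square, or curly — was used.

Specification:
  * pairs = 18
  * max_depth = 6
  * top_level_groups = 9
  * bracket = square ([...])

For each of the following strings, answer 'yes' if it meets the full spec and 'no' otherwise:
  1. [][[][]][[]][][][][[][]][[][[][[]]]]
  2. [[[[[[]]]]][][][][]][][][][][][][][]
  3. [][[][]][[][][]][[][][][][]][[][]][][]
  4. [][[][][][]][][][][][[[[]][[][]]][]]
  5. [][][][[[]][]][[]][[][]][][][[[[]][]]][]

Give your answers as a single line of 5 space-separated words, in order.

String 1 '[][[][]][[]][][][][[][]][[][[][[]]]]': depth seq [1 0 1 2 1 2 1 0 1 2 1 0 1 0 1 0 1 0 1 2 1 2 1 0 1 2 1 2 3 2 3 4 3 2 1 0]
  -> pairs=18 depth=4 groups=8 -> no
String 2 '[[[[[[]]]]][][][][]][][][][][][][][]': depth seq [1 2 3 4 5 6 5 4 3 2 1 2 1 2 1 2 1 2 1 0 1 0 1 0 1 0 1 0 1 0 1 0 1 0 1 0]
  -> pairs=18 depth=6 groups=9 -> yes
String 3 '[][[][]][[][][]][[][][][][]][[][]][][]': depth seq [1 0 1 2 1 2 1 0 1 2 1 2 1 2 1 0 1 2 1 2 1 2 1 2 1 2 1 0 1 2 1 2 1 0 1 0 1 0]
  -> pairs=19 depth=2 groups=7 -> no
String 4 '[][[][][][]][][][][][[[[]][[][]]][]]': depth seq [1 0 1 2 1 2 1 2 1 2 1 0 1 0 1 0 1 0 1 0 1 2 3 4 3 2 3 4 3 4 3 2 1 2 1 0]
  -> pairs=18 depth=4 groups=7 -> no
String 5 '[][][][[[]][]][[]][[][]][][][[[[]][]]][]': depth seq [1 0 1 0 1 0 1 2 3 2 1 2 1 0 1 2 1 0 1 2 1 2 1 0 1 0 1 0 1 2 3 4 3 2 3 2 1 0 1 0]
  -> pairs=20 depth=4 groups=10 -> no

Answer: no yes no no no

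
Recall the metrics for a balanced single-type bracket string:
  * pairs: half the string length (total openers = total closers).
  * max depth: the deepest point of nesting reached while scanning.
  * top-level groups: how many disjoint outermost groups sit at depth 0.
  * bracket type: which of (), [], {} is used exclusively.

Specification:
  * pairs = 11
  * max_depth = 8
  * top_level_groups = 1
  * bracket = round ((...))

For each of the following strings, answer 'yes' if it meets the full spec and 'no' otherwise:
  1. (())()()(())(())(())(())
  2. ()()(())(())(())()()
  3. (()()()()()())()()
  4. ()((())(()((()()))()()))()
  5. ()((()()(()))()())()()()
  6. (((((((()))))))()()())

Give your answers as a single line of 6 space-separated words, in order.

Answer: no no no no no yes

Derivation:
String 1 '(())()()(())(())(())(())': depth seq [1 2 1 0 1 0 1 0 1 2 1 0 1 2 1 0 1 2 1 0 1 2 1 0]
  -> pairs=12 depth=2 groups=7 -> no
String 2 '()()(())(())(())()()': depth seq [1 0 1 0 1 2 1 0 1 2 1 0 1 2 1 0 1 0 1 0]
  -> pairs=10 depth=2 groups=7 -> no
String 3 '(()()()()()())()()': depth seq [1 2 1 2 1 2 1 2 1 2 1 2 1 0 1 0 1 0]
  -> pairs=9 depth=2 groups=3 -> no
String 4 '()((())(()((()()))()()))()': depth seq [1 0 1 2 3 2 1 2 3 2 3 4 5 4 5 4 3 2 3 2 3 2 1 0 1 0]
  -> pairs=13 depth=5 groups=3 -> no
String 5 '()((()()(()))()())()()()': depth seq [1 0 1 2 3 2 3 2 3 4 3 2 1 2 1 2 1 0 1 0 1 0 1 0]
  -> pairs=12 depth=4 groups=5 -> no
String 6 '(((((((()))))))()()())': depth seq [1 2 3 4 5 6 7 8 7 6 5 4 3 2 1 2 1 2 1 2 1 0]
  -> pairs=11 depth=8 groups=1 -> yes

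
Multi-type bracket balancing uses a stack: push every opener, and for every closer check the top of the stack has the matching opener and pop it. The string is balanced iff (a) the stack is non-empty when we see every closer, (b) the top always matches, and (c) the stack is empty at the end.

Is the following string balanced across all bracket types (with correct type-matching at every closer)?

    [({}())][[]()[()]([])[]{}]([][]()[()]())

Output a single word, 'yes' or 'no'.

pos 0: push '['; stack = [
pos 1: push '('; stack = [(
pos 2: push '{'; stack = [({
pos 3: '}' matches '{'; pop; stack = [(
pos 4: push '('; stack = [((
pos 5: ')' matches '('; pop; stack = [(
pos 6: ')' matches '('; pop; stack = [
pos 7: ']' matches '['; pop; stack = (empty)
pos 8: push '['; stack = [
pos 9: push '['; stack = [[
pos 10: ']' matches '['; pop; stack = [
pos 11: push '('; stack = [(
pos 12: ')' matches '('; pop; stack = [
pos 13: push '['; stack = [[
pos 14: push '('; stack = [[(
pos 15: ')' matches '('; pop; stack = [[
pos 16: ']' matches '['; pop; stack = [
pos 17: push '('; stack = [(
pos 18: push '['; stack = [([
pos 19: ']' matches '['; pop; stack = [(
pos 20: ')' matches '('; pop; stack = [
pos 21: push '['; stack = [[
pos 22: ']' matches '['; pop; stack = [
pos 23: push '{'; stack = [{
pos 24: '}' matches '{'; pop; stack = [
pos 25: ']' matches '['; pop; stack = (empty)
pos 26: push '('; stack = (
pos 27: push '['; stack = ([
pos 28: ']' matches '['; pop; stack = (
pos 29: push '['; stack = ([
pos 30: ']' matches '['; pop; stack = (
pos 31: push '('; stack = ((
pos 32: ')' matches '('; pop; stack = (
pos 33: push '['; stack = ([
pos 34: push '('; stack = ([(
pos 35: ')' matches '('; pop; stack = ([
pos 36: ']' matches '['; pop; stack = (
pos 37: push '('; stack = ((
pos 38: ')' matches '('; pop; stack = (
pos 39: ')' matches '('; pop; stack = (empty)
end: stack empty → VALID
Verdict: properly nested → yes

Answer: yes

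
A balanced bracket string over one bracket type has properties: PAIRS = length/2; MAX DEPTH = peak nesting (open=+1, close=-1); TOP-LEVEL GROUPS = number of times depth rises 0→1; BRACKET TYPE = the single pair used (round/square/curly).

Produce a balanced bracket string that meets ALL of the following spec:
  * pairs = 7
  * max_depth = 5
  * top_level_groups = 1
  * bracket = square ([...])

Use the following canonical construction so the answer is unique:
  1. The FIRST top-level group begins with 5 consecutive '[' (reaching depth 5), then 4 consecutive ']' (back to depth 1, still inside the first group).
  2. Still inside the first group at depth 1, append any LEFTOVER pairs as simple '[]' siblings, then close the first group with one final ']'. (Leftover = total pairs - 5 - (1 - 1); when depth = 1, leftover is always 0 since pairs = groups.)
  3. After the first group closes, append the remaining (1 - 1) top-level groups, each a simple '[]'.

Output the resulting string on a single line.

Spec: pairs=7 depth=5 groups=1
Leftover pairs = 7 - 5 - (1-1) = 2
First group: deep chain of depth 5 + 2 sibling pairs
Remaining 0 groups: simple '[]' each

Answer: [[[[[]]]][][]]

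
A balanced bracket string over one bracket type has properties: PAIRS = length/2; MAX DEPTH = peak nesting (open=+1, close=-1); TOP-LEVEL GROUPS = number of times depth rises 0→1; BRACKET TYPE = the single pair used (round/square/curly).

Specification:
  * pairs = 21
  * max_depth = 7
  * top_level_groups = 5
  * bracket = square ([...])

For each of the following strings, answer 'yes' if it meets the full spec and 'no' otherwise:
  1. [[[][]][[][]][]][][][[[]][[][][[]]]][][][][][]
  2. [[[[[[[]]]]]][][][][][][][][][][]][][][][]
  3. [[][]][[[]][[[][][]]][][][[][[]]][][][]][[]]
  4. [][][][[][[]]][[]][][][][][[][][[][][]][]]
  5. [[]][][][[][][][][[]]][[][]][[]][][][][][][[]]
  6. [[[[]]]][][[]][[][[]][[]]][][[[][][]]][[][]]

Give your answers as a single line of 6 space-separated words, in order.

Answer: no yes no no no no

Derivation:
String 1 '[[[][]][[][]][]][][][[[]][[][][[]]]][][][][][]': depth seq [1 2 3 2 3 2 1 2 3 2 3 2 1 2 1 0 1 0 1 0 1 2 3 2 1 2 3 2 3 2 3 4 3 2 1 0 1 0 1 0 1 0 1 0 1 0]
  -> pairs=23 depth=4 groups=9 -> no
String 2 '[[[[[[[]]]]]][][][][][][][][][][]][][][][]': depth seq [1 2 3 4 5 6 7 6 5 4 3 2 1 2 1 2 1 2 1 2 1 2 1 2 1 2 1 2 1 2 1 2 1 0 1 0 1 0 1 0 1 0]
  -> pairs=21 depth=7 groups=5 -> yes
String 3 '[[][]][[[]][[[][][]]][][][[][[]]][][][]][[]]': depth seq [1 2 1 2 1 0 1 2 3 2 1 2 3 4 3 4 3 4 3 2 1 2 1 2 1 2 3 2 3 4 3 2 1 2 1 2 1 2 1 0 1 2 1 0]
  -> pairs=22 depth=4 groups=3 -> no
String 4 '[][][][[][[]]][[]][][][][][[][][[][][]][]]': depth seq [1 0 1 0 1 0 1 2 1 2 3 2 1 0 1 2 1 0 1 0 1 0 1 0 1 0 1 2 1 2 1 2 3 2 3 2 3 2 1 2 1 0]
  -> pairs=21 depth=3 groups=10 -> no
String 5 '[[]][][][[][][][][[]]][[][]][[]][][][][][][[]]': depth seq [1 2 1 0 1 0 1 0 1 2 1 2 1 2 1 2 1 2 3 2 1 0 1 2 1 2 1 0 1 2 1 0 1 0 1 0 1 0 1 0 1 0 1 2 1 0]
  -> pairs=23 depth=3 groups=12 -> no
String 6 '[[[[]]]][][[]][[][[]][[]]][][[[][][]]][[][]]': depth seq [1 2 3 4 3 2 1 0 1 0 1 2 1 0 1 2 1 2 3 2 1 2 3 2 1 0 1 0 1 2 3 2 3 2 3 2 1 0 1 2 1 2 1 0]
  -> pairs=22 depth=4 groups=7 -> no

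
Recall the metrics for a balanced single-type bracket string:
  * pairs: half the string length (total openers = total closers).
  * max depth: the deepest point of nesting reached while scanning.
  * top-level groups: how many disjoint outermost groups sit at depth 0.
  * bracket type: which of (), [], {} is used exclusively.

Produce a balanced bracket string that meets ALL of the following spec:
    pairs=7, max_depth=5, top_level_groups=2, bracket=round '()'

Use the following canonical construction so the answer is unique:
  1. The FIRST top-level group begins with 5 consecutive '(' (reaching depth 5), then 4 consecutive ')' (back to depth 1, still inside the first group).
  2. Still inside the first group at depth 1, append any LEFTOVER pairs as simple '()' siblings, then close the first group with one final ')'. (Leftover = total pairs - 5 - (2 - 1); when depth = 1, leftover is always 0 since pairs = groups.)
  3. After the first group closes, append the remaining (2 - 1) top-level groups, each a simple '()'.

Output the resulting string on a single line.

Spec: pairs=7 depth=5 groups=2
Leftover pairs = 7 - 5 - (2-1) = 1
First group: deep chain of depth 5 + 1 sibling pairs
Remaining 1 groups: simple '()' each

Answer: ((((())))())()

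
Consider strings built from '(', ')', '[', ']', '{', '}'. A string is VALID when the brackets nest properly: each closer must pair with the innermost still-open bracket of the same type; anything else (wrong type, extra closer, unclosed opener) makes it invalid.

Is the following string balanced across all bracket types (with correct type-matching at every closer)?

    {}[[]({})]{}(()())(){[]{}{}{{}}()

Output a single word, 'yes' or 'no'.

Answer: no

Derivation:
pos 0: push '{'; stack = {
pos 1: '}' matches '{'; pop; stack = (empty)
pos 2: push '['; stack = [
pos 3: push '['; stack = [[
pos 4: ']' matches '['; pop; stack = [
pos 5: push '('; stack = [(
pos 6: push '{'; stack = [({
pos 7: '}' matches '{'; pop; stack = [(
pos 8: ')' matches '('; pop; stack = [
pos 9: ']' matches '['; pop; stack = (empty)
pos 10: push '{'; stack = {
pos 11: '}' matches '{'; pop; stack = (empty)
pos 12: push '('; stack = (
pos 13: push '('; stack = ((
pos 14: ')' matches '('; pop; stack = (
pos 15: push '('; stack = ((
pos 16: ')' matches '('; pop; stack = (
pos 17: ')' matches '('; pop; stack = (empty)
pos 18: push '('; stack = (
pos 19: ')' matches '('; pop; stack = (empty)
pos 20: push '{'; stack = {
pos 21: push '['; stack = {[
pos 22: ']' matches '['; pop; stack = {
pos 23: push '{'; stack = {{
pos 24: '}' matches '{'; pop; stack = {
pos 25: push '{'; stack = {{
pos 26: '}' matches '{'; pop; stack = {
pos 27: push '{'; stack = {{
pos 28: push '{'; stack = {{{
pos 29: '}' matches '{'; pop; stack = {{
pos 30: '}' matches '{'; pop; stack = {
pos 31: push '('; stack = {(
pos 32: ')' matches '('; pop; stack = {
end: stack still non-empty ({) → INVALID
Verdict: unclosed openers at end: { → no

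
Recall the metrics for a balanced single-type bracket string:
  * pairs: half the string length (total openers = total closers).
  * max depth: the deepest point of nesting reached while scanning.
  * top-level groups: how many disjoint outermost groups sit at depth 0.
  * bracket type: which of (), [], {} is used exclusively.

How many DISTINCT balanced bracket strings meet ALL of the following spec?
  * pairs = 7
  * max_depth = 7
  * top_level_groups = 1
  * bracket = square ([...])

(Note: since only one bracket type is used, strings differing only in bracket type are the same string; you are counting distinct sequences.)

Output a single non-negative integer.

Spec: pairs=7 depth=7 groups=1
Count(depth <= 7) = 132
Count(depth <= 6) = 131
Count(depth == 7) = 132 - 131 = 1

Answer: 1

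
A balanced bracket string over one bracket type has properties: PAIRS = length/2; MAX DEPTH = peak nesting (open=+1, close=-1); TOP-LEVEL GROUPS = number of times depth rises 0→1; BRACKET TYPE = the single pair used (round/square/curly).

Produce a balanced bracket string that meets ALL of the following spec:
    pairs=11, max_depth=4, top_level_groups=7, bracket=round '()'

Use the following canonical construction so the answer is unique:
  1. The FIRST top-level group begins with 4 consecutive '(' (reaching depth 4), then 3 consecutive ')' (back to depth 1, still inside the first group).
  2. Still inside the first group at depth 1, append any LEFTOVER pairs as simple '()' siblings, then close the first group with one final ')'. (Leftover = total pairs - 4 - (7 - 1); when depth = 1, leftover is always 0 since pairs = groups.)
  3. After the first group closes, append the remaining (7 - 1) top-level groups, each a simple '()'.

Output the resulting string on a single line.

Spec: pairs=11 depth=4 groups=7
Leftover pairs = 11 - 4 - (7-1) = 1
First group: deep chain of depth 4 + 1 sibling pairs
Remaining 6 groups: simple '()' each

Answer: (((()))())()()()()()()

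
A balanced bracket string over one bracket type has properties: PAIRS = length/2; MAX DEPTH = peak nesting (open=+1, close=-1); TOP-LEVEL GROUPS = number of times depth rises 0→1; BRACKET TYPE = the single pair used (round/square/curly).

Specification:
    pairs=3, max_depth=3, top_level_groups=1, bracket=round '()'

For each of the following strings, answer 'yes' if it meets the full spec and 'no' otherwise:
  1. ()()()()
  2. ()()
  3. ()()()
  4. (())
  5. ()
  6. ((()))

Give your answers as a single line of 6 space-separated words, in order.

Answer: no no no no no yes

Derivation:
String 1 '()()()()': depth seq [1 0 1 0 1 0 1 0]
  -> pairs=4 depth=1 groups=4 -> no
String 2 '()()': depth seq [1 0 1 0]
  -> pairs=2 depth=1 groups=2 -> no
String 3 '()()()': depth seq [1 0 1 0 1 0]
  -> pairs=3 depth=1 groups=3 -> no
String 4 '(())': depth seq [1 2 1 0]
  -> pairs=2 depth=2 groups=1 -> no
String 5 '()': depth seq [1 0]
  -> pairs=1 depth=1 groups=1 -> no
String 6 '((()))': depth seq [1 2 3 2 1 0]
  -> pairs=3 depth=3 groups=1 -> yes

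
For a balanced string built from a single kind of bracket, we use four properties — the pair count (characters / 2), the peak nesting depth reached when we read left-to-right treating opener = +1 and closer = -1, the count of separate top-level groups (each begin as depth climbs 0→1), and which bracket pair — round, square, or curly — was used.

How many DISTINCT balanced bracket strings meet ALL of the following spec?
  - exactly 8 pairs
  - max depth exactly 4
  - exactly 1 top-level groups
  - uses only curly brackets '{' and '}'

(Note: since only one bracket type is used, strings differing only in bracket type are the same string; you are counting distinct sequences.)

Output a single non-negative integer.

Spec: pairs=8 depth=4 groups=1
Count(depth <= 4) = 233
Count(depth <= 3) = 64
Count(depth == 4) = 233 - 64 = 169

Answer: 169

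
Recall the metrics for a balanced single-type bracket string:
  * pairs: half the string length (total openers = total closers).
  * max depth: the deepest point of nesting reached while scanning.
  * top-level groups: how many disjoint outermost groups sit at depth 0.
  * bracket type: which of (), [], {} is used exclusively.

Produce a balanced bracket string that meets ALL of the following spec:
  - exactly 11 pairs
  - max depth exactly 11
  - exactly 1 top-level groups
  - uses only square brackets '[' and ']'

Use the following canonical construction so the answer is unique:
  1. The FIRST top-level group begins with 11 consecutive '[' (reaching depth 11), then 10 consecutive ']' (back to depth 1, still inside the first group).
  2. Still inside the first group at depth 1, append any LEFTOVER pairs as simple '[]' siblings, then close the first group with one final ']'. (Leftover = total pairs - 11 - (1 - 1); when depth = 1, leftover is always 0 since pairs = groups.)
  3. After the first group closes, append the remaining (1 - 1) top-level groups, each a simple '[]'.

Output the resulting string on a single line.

Answer: [[[[[[[[[[[]]]]]]]]]]]

Derivation:
Spec: pairs=11 depth=11 groups=1
Leftover pairs = 11 - 11 - (1-1) = 0
First group: deep chain of depth 11 + 0 sibling pairs
Remaining 0 groups: simple '[]' each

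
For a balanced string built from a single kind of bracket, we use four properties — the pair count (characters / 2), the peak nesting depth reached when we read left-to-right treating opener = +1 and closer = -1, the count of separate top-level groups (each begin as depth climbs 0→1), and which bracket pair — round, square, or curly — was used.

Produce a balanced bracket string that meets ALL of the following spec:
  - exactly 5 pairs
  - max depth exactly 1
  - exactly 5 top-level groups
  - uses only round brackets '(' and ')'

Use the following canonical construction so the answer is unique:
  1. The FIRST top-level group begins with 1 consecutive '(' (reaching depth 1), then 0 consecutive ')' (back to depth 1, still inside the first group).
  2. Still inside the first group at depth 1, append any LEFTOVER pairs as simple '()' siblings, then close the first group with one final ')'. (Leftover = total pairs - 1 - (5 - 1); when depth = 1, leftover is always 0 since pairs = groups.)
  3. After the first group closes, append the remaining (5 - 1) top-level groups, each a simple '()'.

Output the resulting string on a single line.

Spec: pairs=5 depth=1 groups=5
Leftover pairs = 5 - 1 - (5-1) = 0
First group: deep chain of depth 1 + 0 sibling pairs
Remaining 4 groups: simple '()' each

Answer: ()()()()()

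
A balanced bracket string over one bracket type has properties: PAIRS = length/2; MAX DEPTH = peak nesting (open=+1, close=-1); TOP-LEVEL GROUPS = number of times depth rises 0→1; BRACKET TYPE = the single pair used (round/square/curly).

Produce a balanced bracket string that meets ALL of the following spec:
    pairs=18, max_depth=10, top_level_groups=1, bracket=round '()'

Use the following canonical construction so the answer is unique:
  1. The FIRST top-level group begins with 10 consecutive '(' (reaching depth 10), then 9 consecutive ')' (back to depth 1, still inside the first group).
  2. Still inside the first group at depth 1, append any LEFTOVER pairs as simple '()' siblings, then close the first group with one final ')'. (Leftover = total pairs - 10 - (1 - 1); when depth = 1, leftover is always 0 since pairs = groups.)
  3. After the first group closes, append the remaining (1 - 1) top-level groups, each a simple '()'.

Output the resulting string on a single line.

Answer: (((((((((()))))))))()()()()()()()())

Derivation:
Spec: pairs=18 depth=10 groups=1
Leftover pairs = 18 - 10 - (1-1) = 8
First group: deep chain of depth 10 + 8 sibling pairs
Remaining 0 groups: simple '()' each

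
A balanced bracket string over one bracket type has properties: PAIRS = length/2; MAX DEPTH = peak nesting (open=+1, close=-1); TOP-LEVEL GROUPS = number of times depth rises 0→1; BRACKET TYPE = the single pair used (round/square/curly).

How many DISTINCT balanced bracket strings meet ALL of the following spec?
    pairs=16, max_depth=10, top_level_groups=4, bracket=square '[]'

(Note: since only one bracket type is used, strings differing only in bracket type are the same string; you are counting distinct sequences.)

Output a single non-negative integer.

Answer: 7808

Derivation:
Spec: pairs=16 depth=10 groups=4
Count(depth <= 10) = 4344773
Count(depth <= 9) = 4336965
Count(depth == 10) = 4344773 - 4336965 = 7808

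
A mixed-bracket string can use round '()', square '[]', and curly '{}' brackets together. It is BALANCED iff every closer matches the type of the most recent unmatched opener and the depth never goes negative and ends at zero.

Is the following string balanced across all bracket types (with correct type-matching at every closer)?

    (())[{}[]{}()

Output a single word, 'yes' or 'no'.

pos 0: push '('; stack = (
pos 1: push '('; stack = ((
pos 2: ')' matches '('; pop; stack = (
pos 3: ')' matches '('; pop; stack = (empty)
pos 4: push '['; stack = [
pos 5: push '{'; stack = [{
pos 6: '}' matches '{'; pop; stack = [
pos 7: push '['; stack = [[
pos 8: ']' matches '['; pop; stack = [
pos 9: push '{'; stack = [{
pos 10: '}' matches '{'; pop; stack = [
pos 11: push '('; stack = [(
pos 12: ')' matches '('; pop; stack = [
end: stack still non-empty ([) → INVALID
Verdict: unclosed openers at end: [ → no

Answer: no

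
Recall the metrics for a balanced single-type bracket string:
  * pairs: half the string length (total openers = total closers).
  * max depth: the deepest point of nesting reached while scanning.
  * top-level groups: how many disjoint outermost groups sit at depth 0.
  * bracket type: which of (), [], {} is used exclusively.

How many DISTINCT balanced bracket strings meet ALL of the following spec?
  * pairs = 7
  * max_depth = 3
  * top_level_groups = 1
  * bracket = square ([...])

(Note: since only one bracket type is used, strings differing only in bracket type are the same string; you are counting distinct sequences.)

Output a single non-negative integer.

Answer: 31

Derivation:
Spec: pairs=7 depth=3 groups=1
Count(depth <= 3) = 32
Count(depth <= 2) = 1
Count(depth == 3) = 32 - 1 = 31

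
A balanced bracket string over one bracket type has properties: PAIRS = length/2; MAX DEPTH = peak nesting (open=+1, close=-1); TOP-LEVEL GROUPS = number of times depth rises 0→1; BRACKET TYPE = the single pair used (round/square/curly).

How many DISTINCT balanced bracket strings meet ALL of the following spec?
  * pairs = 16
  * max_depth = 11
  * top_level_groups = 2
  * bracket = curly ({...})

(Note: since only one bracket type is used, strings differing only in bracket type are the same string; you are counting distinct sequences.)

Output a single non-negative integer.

Spec: pairs=16 depth=11 groups=2
Count(depth <= 11) = 9689103
Count(depth <= 10) = 9661147
Count(depth == 11) = 9689103 - 9661147 = 27956

Answer: 27956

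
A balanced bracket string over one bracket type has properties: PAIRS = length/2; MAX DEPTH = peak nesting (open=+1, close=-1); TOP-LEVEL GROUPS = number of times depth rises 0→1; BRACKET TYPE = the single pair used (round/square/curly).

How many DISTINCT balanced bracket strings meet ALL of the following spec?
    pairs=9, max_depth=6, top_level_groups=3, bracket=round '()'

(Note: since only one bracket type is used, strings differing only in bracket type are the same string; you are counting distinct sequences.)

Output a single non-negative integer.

Answer: 33

Derivation:
Spec: pairs=9 depth=6 groups=3
Count(depth <= 6) = 998
Count(depth <= 5) = 965
Count(depth == 6) = 998 - 965 = 33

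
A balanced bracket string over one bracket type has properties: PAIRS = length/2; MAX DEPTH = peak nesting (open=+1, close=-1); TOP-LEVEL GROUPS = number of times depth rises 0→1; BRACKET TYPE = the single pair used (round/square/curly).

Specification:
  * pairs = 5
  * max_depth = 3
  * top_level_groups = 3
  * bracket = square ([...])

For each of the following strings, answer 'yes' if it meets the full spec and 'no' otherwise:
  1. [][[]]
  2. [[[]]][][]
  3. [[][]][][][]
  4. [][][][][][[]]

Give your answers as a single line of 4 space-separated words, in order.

String 1 '[][[]]': depth seq [1 0 1 2 1 0]
  -> pairs=3 depth=2 groups=2 -> no
String 2 '[[[]]][][]': depth seq [1 2 3 2 1 0 1 0 1 0]
  -> pairs=5 depth=3 groups=3 -> yes
String 3 '[[][]][][][]': depth seq [1 2 1 2 1 0 1 0 1 0 1 0]
  -> pairs=6 depth=2 groups=4 -> no
String 4 '[][][][][][[]]': depth seq [1 0 1 0 1 0 1 0 1 0 1 2 1 0]
  -> pairs=7 depth=2 groups=6 -> no

Answer: no yes no no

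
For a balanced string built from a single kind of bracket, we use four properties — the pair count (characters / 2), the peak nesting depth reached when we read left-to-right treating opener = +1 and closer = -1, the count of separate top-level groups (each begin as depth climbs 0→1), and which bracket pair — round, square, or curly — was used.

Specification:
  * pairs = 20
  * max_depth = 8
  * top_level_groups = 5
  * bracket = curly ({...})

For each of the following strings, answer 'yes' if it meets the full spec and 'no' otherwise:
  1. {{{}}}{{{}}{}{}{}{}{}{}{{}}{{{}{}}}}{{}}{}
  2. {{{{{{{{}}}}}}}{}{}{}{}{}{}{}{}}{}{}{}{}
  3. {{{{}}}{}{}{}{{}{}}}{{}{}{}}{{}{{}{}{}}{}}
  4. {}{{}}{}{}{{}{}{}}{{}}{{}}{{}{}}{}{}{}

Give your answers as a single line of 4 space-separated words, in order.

Answer: no yes no no

Derivation:
String 1 '{{{}}}{{{}}{}{}{}{}{}{}{{}}{{{}{}}}}{{}}{}': depth seq [1 2 3 2 1 0 1 2 3 2 1 2 1 2 1 2 1 2 1 2 1 2 1 2 3 2 1 2 3 4 3 4 3 2 1 0 1 2 1 0 1 0]
  -> pairs=21 depth=4 groups=4 -> no
String 2 '{{{{{{{{}}}}}}}{}{}{}{}{}{}{}{}}{}{}{}{}': depth seq [1 2 3 4 5 6 7 8 7 6 5 4 3 2 1 2 1 2 1 2 1 2 1 2 1 2 1 2 1 2 1 0 1 0 1 0 1 0 1 0]
  -> pairs=20 depth=8 groups=5 -> yes
String 3 '{{{{}}}{}{}{}{{}{}}}{{}{}{}}{{}{{}{}{}}{}}': depth seq [1 2 3 4 3 2 1 2 1 2 1 2 1 2 3 2 3 2 1 0 1 2 1 2 1 2 1 0 1 2 1 2 3 2 3 2 3 2 1 2 1 0]
  -> pairs=21 depth=4 groups=3 -> no
String 4 '{}{{}}{}{}{{}{}{}}{{}}{{}}{{}{}}{}{}{}': depth seq [1 0 1 2 1 0 1 0 1 0 1 2 1 2 1 2 1 0 1 2 1 0 1 2 1 0 1 2 1 2 1 0 1 0 1 0 1 0]
  -> pairs=19 depth=2 groups=11 -> no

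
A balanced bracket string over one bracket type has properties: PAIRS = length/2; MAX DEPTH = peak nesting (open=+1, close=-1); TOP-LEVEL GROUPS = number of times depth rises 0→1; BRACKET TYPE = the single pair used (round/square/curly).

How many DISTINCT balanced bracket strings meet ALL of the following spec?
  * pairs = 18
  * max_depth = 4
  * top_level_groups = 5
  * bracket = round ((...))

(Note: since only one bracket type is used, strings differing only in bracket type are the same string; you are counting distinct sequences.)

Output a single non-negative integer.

Spec: pairs=18 depth=4 groups=5
Count(depth <= 4) = 10702645
Count(depth <= 3) = 1632000
Count(depth == 4) = 10702645 - 1632000 = 9070645

Answer: 9070645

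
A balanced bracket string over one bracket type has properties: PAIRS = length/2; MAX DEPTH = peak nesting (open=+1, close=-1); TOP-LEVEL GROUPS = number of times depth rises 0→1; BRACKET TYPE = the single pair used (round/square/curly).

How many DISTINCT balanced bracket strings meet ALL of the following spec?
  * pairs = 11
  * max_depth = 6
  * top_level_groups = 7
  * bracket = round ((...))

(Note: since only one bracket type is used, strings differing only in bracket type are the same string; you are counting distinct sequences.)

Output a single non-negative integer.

Spec: pairs=11 depth=6 groups=7
Count(depth <= 6) = 637
Count(depth <= 5) = 637
Count(depth == 6) = 637 - 637 = 0

Answer: 0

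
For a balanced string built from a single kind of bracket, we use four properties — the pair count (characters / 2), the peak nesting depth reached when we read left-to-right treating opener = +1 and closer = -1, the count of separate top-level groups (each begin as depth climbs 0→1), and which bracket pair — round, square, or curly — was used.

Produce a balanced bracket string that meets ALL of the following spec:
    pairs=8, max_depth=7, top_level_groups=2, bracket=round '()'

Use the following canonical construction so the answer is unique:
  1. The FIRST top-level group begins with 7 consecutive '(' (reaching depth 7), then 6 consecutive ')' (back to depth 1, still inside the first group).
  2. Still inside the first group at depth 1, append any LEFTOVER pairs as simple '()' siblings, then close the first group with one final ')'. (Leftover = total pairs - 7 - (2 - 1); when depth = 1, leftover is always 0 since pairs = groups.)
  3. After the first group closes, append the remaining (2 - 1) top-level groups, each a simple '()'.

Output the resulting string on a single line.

Answer: ((((((()))))))()

Derivation:
Spec: pairs=8 depth=7 groups=2
Leftover pairs = 8 - 7 - (2-1) = 0
First group: deep chain of depth 7 + 0 sibling pairs
Remaining 1 groups: simple '()' each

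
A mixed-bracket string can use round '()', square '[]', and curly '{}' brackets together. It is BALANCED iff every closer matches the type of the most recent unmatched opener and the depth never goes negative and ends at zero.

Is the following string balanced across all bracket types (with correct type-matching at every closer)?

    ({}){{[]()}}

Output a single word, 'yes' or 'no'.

Answer: yes

Derivation:
pos 0: push '('; stack = (
pos 1: push '{'; stack = ({
pos 2: '}' matches '{'; pop; stack = (
pos 3: ')' matches '('; pop; stack = (empty)
pos 4: push '{'; stack = {
pos 5: push '{'; stack = {{
pos 6: push '['; stack = {{[
pos 7: ']' matches '['; pop; stack = {{
pos 8: push '('; stack = {{(
pos 9: ')' matches '('; pop; stack = {{
pos 10: '}' matches '{'; pop; stack = {
pos 11: '}' matches '{'; pop; stack = (empty)
end: stack empty → VALID
Verdict: properly nested → yes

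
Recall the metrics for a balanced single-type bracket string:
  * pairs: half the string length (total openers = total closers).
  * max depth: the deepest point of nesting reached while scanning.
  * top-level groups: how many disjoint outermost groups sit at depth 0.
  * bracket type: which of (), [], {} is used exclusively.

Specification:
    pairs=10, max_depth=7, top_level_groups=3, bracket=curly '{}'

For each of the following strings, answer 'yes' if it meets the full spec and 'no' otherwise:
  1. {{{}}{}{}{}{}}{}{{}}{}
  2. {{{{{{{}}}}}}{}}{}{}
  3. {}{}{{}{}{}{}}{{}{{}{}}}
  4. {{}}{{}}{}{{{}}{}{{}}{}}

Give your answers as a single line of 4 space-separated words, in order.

Answer: no yes no no

Derivation:
String 1 '{{{}}{}{}{}{}}{}{{}}{}': depth seq [1 2 3 2 1 2 1 2 1 2 1 2 1 0 1 0 1 2 1 0 1 0]
  -> pairs=11 depth=3 groups=4 -> no
String 2 '{{{{{{{}}}}}}{}}{}{}': depth seq [1 2 3 4 5 6 7 6 5 4 3 2 1 2 1 0 1 0 1 0]
  -> pairs=10 depth=7 groups=3 -> yes
String 3 '{}{}{{}{}{}{}}{{}{{}{}}}': depth seq [1 0 1 0 1 2 1 2 1 2 1 2 1 0 1 2 1 2 3 2 3 2 1 0]
  -> pairs=12 depth=3 groups=4 -> no
String 4 '{{}}{{}}{}{{{}}{}{{}}{}}': depth seq [1 2 1 0 1 2 1 0 1 0 1 2 3 2 1 2 1 2 3 2 1 2 1 0]
  -> pairs=12 depth=3 groups=4 -> no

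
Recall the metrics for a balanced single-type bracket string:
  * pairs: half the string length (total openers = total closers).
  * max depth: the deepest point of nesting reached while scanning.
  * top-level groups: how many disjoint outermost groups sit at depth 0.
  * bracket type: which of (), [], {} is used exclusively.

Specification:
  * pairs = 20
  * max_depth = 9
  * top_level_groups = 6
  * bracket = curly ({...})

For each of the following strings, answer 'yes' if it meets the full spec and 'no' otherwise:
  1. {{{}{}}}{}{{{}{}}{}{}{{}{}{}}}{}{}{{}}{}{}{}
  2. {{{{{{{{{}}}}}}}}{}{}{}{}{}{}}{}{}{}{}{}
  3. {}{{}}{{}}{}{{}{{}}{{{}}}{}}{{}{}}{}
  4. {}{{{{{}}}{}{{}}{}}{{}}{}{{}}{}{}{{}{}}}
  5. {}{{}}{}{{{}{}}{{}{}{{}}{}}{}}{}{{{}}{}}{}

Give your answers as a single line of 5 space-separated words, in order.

Answer: no yes no no no

Derivation:
String 1 '{{{}{}}}{}{{{}{}}{}{}{{}{}{}}}{}{}{{}}{}{}{}': depth seq [1 2 3 2 3 2 1 0 1 0 1 2 3 2 3 2 1 2 1 2 1 2 3 2 3 2 3 2 1 0 1 0 1 0 1 2 1 0 1 0 1 0 1 0]
  -> pairs=22 depth=3 groups=9 -> no
String 2 '{{{{{{{{{}}}}}}}}{}{}{}{}{}{}}{}{}{}{}{}': depth seq [1 2 3 4 5 6 7 8 9 8 7 6 5 4 3 2 1 2 1 2 1 2 1 2 1 2 1 2 1 0 1 0 1 0 1 0 1 0 1 0]
  -> pairs=20 depth=9 groups=6 -> yes
String 3 '{}{{}}{{}}{}{{}{{}}{{{}}}{}}{{}{}}{}': depth seq [1 0 1 2 1 0 1 2 1 0 1 0 1 2 1 2 3 2 1 2 3 4 3 2 1 2 1 0 1 2 1 2 1 0 1 0]
  -> pairs=18 depth=4 groups=7 -> no
String 4 '{}{{{{{}}}{}{{}}{}}{{}}{}{{}}{}{}{{}{}}}': depth seq [1 0 1 2 3 4 5 4 3 2 3 2 3 4 3 2 3 2 1 2 3 2 1 2 1 2 3 2 1 2 1 2 1 2 3 2 3 2 1 0]
  -> pairs=20 depth=5 groups=2 -> no
String 5 '{}{{}}{}{{{}{}}{{}{}{{}}{}}{}}{}{{{}}{}}{}': depth seq [1 0 1 2 1 0 1 0 1 2 3 2 3 2 1 2 3 2 3 2 3 4 3 2 3 2 1 2 1 0 1 0 1 2 3 2 1 2 1 0 1 0]
  -> pairs=21 depth=4 groups=7 -> no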